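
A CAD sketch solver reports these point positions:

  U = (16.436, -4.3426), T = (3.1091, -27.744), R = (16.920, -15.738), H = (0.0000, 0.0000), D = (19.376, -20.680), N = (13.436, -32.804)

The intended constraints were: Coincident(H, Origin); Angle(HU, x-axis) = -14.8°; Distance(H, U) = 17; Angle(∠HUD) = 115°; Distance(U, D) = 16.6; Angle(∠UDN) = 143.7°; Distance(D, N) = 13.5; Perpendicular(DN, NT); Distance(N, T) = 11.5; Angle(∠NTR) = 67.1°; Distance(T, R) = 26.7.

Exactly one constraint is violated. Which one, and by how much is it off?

Distance(T, R) = 26.7 — off by 8.40.

H = (0.00, 0.00) ✓; HU at -14.80° ✓; |HU| = 17.00 ✓; ∠HUD = 115.0° ✓; |UD| = 16.60 ✓; ∠UDN = 143.7° ✓; |DN| = 13.50 ✓; ∠(DN, NT) = 90.00° ✓; |NT| = 11.50 ✓; ∠NTR = 67.10° ✓; |TR| = 18.30 ✗.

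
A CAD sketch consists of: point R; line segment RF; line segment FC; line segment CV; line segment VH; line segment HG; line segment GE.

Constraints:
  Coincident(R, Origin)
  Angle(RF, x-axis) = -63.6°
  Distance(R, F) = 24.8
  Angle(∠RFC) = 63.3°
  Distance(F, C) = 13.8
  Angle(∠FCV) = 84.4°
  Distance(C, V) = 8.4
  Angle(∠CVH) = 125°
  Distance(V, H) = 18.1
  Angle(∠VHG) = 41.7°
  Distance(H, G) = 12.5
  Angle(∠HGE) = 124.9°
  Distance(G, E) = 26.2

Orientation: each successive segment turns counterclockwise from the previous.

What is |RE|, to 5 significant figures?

28.428

R is at the origin; RF runs at -63.6° with length 24.8, so F = (11.027, -22.214). ∠RFC = 63.3° gives FC at 53.100° from the x-axis; with |FC| = 13.8, C = (19.313, -11.178). ∠FCV = 84.4° gives CV at 148.70° from the x-axis; with |CV| = 8.4, V = (12.135, -6.8140). ∠CVH = 125.0° gives VH at -156.30° from the x-axis; with |VH| = 18.1, H = (-4.4382, -14.089). ∠VHG = 41.7° gives HG at -18.000° from the x-axis; with |HG| = 12.5, G = (7.4500, -17.952). ∠HGE = 124.9° gives GE at 37.100° from the x-axis; with |GE| = 26.2, E = (28.347, -2.1480). Then |RE| = |E − R| = 28.428.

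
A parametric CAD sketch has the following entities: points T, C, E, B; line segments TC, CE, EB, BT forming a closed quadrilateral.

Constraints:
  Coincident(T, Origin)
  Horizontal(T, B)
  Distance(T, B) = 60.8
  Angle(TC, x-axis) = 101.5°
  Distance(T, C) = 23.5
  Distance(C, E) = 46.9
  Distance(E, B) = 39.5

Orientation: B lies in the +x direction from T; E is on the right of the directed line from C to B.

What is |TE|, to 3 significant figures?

27.8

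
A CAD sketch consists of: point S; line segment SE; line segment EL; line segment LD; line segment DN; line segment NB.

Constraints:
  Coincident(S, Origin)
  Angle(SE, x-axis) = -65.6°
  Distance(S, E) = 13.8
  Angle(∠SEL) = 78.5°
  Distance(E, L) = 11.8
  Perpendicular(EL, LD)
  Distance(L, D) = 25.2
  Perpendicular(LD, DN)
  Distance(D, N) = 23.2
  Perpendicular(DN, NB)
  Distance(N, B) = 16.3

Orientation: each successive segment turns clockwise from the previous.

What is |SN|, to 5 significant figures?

18.347

The perpendicularity gives LD at right angles to EL, so LD runs at 102.90°; with |LD| = 25.2, D = (-11.427, 9.3622). LD is perpendicular to DN, so DN runs at 12.900°; with |DN| = 23.2, N = (11.187, 14.542). Then |SN| = |N − S| = 18.347.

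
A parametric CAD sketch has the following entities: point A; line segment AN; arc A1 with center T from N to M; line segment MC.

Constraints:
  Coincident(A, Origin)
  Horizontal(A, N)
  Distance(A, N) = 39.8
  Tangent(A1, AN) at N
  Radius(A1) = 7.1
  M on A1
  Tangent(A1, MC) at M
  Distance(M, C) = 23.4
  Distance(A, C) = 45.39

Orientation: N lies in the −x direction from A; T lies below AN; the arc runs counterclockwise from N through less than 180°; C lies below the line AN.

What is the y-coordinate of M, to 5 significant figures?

-10.861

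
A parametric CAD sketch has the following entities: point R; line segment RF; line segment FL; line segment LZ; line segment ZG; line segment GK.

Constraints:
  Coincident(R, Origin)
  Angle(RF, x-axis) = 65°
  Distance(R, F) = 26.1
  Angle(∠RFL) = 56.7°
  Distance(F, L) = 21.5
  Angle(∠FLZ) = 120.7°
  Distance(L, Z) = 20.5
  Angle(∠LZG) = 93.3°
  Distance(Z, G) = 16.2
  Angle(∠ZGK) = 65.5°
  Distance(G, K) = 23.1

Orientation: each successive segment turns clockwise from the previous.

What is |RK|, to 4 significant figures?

17.92

∠LZG = 93.3° gives ZG at 155.7° from the x-axis; with |ZG| = 16.2, G = (-1.934, -6.138). ∠ZGK = 65.5° gives GK at 41.20° from the x-axis; with |GK| = 23.1, K = (15.45, 9.077). Then |RK| = |K − R| = 17.92.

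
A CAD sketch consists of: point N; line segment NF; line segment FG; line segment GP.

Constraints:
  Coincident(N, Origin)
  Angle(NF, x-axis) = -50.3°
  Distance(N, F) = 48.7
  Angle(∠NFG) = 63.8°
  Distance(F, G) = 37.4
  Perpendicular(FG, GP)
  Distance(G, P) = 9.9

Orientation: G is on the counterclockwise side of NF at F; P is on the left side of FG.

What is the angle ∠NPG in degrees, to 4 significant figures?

154.8°

N is at the origin; NF runs at -50.3° with length 48.7, so F = 48.7·(cos -50.3°, sin -50.3°) = (31.11, -37.47). ∠NFG = 63.8°, so FG runs at -50.3° + (180° − 63.8°) = 65.90° from the x-axis; with |FG| = 37.4, G = F + 37.4·(cos 65.90°, sin 65.90°) = (46.38, -3.330). FG is perpendicular to GP; with |GP| = 9.9 on the left of FG, P = G + 9.9·(-0.9128, 0.4083) = (37.34, 0.7127). Then cos ∠NPG = PN·PG / (|PN||PG|), giving 154.8°.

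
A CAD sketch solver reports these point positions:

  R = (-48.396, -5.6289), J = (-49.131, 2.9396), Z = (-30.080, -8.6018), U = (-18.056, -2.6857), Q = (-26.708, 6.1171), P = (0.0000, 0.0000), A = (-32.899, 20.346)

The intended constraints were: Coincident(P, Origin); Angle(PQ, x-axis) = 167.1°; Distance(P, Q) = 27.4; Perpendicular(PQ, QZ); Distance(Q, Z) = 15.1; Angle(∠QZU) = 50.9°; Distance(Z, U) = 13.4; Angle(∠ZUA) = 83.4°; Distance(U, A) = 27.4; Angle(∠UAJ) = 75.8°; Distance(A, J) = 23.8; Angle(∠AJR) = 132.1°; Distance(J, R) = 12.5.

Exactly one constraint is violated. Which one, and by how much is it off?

Distance(J, R) = 12.5 — off by 3.90.

P = (0.00, 0.00) ✓; PQ at 167.1° ✓; |PQ| = 27.40 ✓; ∠(PQ, QZ) = 90.00° ✓; |QZ| = 15.10 ✓; ∠QZU = 50.90° ✓; |ZU| = 13.40 ✓; ∠ZUA = 83.40° ✓; |UA| = 27.40 ✓; ∠UAJ = 75.80° ✓; |AJ| = 23.80 ✓; ∠AJR = 132.1° ✓; |JR| = 8.600 ✗.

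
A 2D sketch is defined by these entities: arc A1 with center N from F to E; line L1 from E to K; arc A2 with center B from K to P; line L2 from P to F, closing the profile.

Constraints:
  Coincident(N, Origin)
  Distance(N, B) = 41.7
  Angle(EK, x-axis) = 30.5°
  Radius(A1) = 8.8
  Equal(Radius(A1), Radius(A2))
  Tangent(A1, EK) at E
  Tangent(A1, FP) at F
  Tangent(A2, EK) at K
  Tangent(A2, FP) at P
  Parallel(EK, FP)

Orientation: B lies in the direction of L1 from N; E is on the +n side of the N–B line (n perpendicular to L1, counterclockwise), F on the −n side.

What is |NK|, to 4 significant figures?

42.62

Tangency of A1 to both parallel lines with radius 8.8 puts E and F at N ± 8.8·n: E = (-4.466, 7.582), F = (4.466, -7.582). Equal radii place K and P the same way about B: K = B + 8.8·n = (31.46, 28.75), P = B − 8.8·n = (40.40, 13.58). Then |NK| = |K − N| = 42.62.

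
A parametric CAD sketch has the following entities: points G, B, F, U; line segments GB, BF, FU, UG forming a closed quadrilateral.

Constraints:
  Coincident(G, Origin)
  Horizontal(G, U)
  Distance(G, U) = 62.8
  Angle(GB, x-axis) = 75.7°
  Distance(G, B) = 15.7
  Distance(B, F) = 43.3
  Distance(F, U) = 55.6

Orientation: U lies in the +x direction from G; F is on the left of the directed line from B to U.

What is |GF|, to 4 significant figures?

57.60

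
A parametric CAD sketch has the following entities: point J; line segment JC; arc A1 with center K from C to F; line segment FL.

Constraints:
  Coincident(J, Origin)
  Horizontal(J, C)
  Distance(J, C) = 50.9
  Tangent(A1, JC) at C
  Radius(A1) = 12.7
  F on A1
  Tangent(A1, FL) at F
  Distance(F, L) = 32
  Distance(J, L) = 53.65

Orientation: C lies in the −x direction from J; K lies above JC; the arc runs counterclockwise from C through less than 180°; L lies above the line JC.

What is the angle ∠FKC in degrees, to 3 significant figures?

80.6°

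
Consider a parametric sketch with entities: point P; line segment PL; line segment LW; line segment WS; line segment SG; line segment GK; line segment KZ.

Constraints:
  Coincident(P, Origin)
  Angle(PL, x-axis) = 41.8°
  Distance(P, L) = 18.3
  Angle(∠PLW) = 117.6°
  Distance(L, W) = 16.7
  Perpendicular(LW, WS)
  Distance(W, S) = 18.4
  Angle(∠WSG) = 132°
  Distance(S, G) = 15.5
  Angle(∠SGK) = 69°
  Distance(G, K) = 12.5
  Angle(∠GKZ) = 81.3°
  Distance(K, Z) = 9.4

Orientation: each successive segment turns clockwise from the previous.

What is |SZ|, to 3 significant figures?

7.57

P is at the origin; PL runs at 41.8° with length 18.3, so L = (13.6, 12.2). ∠PLW = 117.6° gives LW at -20.6° from the x-axis; with |LW| = 16.7, W = (29.3, 6.32). The perpendicularity gives WS at right angles to LW, so WS runs at -111°; with |WS| = 18.4, S = (22.8, -10.9). ∠WSG = 132.0° gives SG at -159° from the x-axis; with |SG| = 15.5, G = (8.37, -16.6). ∠SGK = 69.0° gives GK at 90.4° from the x-axis; with |GK| = 12.5, K = (8.28, -4.06). ∠GKZ = 81.3° gives KZ at -8.30° from the x-axis; with |KZ| = 9.4, Z = (17.6, -5.41). Then |SZ| = |Z − S| = 7.57.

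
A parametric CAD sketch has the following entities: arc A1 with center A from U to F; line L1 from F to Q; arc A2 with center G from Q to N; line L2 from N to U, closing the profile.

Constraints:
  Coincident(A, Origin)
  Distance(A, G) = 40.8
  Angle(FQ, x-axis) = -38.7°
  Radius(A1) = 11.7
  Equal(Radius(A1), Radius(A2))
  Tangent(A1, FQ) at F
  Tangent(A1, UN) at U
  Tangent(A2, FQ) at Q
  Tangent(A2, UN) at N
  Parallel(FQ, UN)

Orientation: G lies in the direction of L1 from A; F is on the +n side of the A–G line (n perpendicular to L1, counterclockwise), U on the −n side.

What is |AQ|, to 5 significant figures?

42.444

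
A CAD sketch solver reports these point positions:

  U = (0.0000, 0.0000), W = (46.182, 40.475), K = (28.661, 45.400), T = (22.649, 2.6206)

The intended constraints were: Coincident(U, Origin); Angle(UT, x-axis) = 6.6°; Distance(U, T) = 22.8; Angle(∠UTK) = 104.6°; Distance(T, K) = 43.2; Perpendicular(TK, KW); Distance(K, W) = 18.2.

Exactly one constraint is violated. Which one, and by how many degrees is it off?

Perpendicular(TK, KW) — off by 7.70°.

U = (0.00, 0.00) ✓; UT at 6.600° ✓; |UT| = 22.80 ✓; ∠UTK = 104.6° ✓; |TK| = 43.20 ✓; ∠(TK, KW) = 97.70° ✗; |KW| = 18.20 ✓.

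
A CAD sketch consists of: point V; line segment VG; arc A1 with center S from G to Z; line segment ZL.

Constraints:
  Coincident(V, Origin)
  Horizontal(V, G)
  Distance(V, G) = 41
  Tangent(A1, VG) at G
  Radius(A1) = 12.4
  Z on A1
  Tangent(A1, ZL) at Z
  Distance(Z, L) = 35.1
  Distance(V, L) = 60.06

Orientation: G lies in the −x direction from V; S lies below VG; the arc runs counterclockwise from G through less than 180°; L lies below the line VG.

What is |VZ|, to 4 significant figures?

55.01

V is at the origin; V and G share the same y with |VG| = 41.0 and G on the −x side, so G = (-41.00, 0.000). A1 meets VG tangentially, so SG is at right angles to VG, so S = G + (0, -12.4) = (-41.00, -12.40). Since SZ ⟂ ZL (tangency), |SL| = √(12.4² + 35.1²) = 37.23 regardless of where Z sits on A1. So L lies on both circle(V, 60.06) and circle(S, 37.23); the below-VG intersection is L = (-34.62, -49.08). Z is the foot of the tangent from L: Z = (-51.81, -18.47).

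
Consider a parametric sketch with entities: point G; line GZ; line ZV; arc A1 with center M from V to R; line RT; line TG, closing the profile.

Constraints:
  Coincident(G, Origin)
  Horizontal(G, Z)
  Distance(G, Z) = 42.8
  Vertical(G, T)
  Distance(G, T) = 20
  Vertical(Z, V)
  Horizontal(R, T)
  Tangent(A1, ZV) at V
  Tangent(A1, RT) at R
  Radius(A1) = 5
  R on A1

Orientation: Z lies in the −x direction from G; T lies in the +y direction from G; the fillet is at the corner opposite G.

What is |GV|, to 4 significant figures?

45.35

G is at the origin; G and Z share the same y with |GZ| = 42.8 and Z on the −x side, so Z = (-42.80, 0.000). GT is vertical with |GT| = 20.0 and T on the +y side, so T = (0.000, 20.00). The virtual corner opposite G is at (-42.80, 20.00). Tangency of A1 to ZV means the radius MV is perpendicular to ZV and the tangent condition forces MR to be normal to RT, with radius 5.0, so the center M sits 5.0 in from both sides at M = (-37.80, 15.00). That places the tangent points at V = (-42.80, 15.00) on ZV and R = (-37.80, 20.00) on RT. Then |GV| = |V − G| = 45.35.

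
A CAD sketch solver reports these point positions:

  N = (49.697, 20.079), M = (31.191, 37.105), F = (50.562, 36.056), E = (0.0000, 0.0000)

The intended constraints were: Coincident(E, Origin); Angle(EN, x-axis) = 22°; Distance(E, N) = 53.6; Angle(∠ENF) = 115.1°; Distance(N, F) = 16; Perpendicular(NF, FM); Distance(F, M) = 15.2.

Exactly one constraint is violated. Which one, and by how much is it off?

Distance(F, M) = 15.2 — off by 4.20.

E = (0.00, 0.00) ✓; EN at 22.00° ✓; |EN| = 53.60 ✓; ∠ENF = 115.1° ✓; |NF| = 16.00 ✓; ∠(NF, FM) = 90.00° ✓; |FM| = 19.40 ✗.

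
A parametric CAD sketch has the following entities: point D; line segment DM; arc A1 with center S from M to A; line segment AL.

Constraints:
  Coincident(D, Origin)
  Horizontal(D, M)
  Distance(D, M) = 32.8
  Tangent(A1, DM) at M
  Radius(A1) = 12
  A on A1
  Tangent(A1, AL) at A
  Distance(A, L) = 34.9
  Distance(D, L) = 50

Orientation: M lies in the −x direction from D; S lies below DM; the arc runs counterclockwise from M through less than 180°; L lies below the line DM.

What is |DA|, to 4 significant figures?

46.34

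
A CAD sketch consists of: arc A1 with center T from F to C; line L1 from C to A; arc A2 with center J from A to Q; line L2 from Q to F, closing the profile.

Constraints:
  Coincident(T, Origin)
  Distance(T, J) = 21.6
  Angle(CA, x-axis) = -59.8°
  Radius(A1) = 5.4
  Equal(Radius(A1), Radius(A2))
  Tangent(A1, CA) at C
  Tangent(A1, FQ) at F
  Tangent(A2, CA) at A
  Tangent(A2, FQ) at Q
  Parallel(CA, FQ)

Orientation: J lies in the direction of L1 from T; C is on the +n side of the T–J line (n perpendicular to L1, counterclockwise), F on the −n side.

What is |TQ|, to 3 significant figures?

22.3

Tangency of A1 to both parallel lines with radius 5.4 puts C and F at T ± 5.4·n: C = (4.67, 2.72), F = (-4.67, -2.72). Equal radii place A and Q the same way about J: A = J + 5.4·n = (15.5, -16.0), Q = J − 5.4·n = (6.20, -21.4). Then |TQ| = |Q − T| = 22.3.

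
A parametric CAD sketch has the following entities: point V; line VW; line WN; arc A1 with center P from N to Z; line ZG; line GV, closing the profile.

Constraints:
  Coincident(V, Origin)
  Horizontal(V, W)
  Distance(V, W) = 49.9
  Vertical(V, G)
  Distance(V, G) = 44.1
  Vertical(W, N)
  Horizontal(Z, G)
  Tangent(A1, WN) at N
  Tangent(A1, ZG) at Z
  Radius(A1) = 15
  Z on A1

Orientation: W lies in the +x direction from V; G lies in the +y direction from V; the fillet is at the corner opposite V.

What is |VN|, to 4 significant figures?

57.77

V is at the origin; V and W share the same y with |VW| = 49.9 and W on the +x side, so W = (49.90, 0.000). V and G share the same x with |VG| = 44.1 and G on the +y side, so G = (0.000, 44.10). The virtual corner opposite V is at (49.90, 44.10). The tangent condition forces PN to be normal to WN and tangency of A1 to ZG means the radius PZ is perpendicular to ZG, with radius 15.0, so the center P sits 15.0 in from both sides at P = (34.90, 29.10). That places the tangent points at N = (49.90, 29.10) on WN and Z = (34.90, 44.10) on ZG. Then |VN| = |N − V| = 57.77.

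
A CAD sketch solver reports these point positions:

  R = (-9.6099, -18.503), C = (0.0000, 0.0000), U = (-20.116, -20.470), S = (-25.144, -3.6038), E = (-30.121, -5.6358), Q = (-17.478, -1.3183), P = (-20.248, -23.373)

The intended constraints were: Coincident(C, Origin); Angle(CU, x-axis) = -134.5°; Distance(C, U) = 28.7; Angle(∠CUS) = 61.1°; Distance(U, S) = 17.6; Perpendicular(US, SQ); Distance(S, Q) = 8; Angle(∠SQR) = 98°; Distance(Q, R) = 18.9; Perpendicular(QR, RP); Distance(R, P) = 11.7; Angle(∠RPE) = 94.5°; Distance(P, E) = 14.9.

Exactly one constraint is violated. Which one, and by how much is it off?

Distance(P, E) = 14.9 — off by 5.40.

C = (0.00, 0.00) ✓; CU at -134.5° ✓; |CU| = 28.70 ✓; ∠CUS = 61.10° ✓; |US| = 17.60 ✓; ∠(US, SQ) = 90.00° ✓; |SQ| = 7.999 ✓; ∠SQR = 98.00° ✓; |QR| = 18.90 ✓; ∠(QR, RP) = 90.00° ✓; |RP| = 11.70 ✓; ∠RPE = 94.50° ✓; |PE| = 20.30 ✗.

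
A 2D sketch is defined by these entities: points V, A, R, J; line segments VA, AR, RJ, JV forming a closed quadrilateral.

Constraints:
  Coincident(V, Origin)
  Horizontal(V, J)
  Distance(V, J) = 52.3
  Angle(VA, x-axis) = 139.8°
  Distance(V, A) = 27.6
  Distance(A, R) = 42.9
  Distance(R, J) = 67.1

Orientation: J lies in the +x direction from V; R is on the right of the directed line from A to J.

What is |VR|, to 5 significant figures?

25.949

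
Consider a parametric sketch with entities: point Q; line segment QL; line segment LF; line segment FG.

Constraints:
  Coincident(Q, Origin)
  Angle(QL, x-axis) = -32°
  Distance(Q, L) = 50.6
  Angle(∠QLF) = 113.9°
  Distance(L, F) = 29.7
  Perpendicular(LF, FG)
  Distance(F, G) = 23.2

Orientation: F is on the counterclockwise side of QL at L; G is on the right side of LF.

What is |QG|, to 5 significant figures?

85.703

Q is at the origin; QL runs at -32.0° with length 50.6, so L = 50.6·(cos -32.0°, sin -32.0°) = (42.911, -26.814). ∠QLF = 113.9°, so LF runs at -32.0° + (180° − 113.9°) = 34.100° from the x-axis; with |LF| = 29.7, F = L + 29.7·(cos 34.100°, sin 34.100°) = (67.505, -10.163). LF is perpendicular to FG; with |FG| = 23.2 on the right of LF, G = F + 23.2·(0.56064, -0.82806) = (80.511, -29.374). Then |QG| = |G − Q| = 85.703.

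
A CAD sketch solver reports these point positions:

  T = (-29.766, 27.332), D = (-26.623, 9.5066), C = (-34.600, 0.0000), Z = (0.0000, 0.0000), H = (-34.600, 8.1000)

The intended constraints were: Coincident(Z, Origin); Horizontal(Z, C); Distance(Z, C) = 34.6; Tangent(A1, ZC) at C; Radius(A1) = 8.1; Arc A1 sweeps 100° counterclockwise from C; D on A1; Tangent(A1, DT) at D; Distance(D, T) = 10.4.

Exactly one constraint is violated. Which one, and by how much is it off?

Distance(D, T) = 10.4 — off by 7.70.

Z = (0.00, 0.00) ✓; Z.y = 0.00, C.y = 0.00 ✓; |ZC| = 34.60 ✓; ∠(HC, CZ) = 90.00° ✓; |HC| = 8.100 ✓; bearing(H→D) − bearing(H→C) = 100.0° ✓; |HD| = 8.100 ✓; ∠(HD, DT) = 90.00° ✓; |DT| = 18.10 ✗.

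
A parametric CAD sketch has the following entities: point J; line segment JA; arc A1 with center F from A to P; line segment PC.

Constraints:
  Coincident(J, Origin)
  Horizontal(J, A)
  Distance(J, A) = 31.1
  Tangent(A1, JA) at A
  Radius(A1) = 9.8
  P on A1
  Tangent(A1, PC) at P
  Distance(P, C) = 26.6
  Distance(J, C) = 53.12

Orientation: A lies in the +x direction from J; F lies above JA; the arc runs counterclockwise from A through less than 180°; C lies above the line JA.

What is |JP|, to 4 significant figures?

42.27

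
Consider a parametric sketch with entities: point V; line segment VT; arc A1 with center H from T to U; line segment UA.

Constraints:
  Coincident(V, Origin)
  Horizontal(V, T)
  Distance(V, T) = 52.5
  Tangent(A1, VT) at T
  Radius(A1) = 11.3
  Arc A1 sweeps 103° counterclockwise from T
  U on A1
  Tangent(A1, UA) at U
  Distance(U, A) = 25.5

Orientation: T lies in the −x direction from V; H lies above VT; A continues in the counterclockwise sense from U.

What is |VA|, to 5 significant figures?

61.050

V is at the origin; V and T share the same y with |VT| = 52.5 and T on the −x side, so T = (-52.500, 0.0000). A1 meets VT tangentially, so HT is at right angles to VT, so H = T + (0, 11.3) = (-52.500, 11.300). On A1, T sits at bearing -90° from H; a 103° counterclockwise sweep puts U at bearing 13°, so U = H + 11.3·(cos 13°, sin 13°) = (-41.490, 13.842). A1 meets UA tangentially, so HU is at right angles to UA, so UA runs along (−sin 13°, cos 13°); with |UA| = 25.5, A = (-47.226, 38.688). Then |VA| = |A − V| = 61.050.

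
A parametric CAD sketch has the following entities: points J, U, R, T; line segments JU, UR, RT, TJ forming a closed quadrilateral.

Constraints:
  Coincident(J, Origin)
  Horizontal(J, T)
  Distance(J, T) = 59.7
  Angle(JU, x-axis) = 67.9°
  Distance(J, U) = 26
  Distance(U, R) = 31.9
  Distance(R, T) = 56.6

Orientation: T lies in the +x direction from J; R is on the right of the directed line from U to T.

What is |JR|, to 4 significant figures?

8.030

J is at the origin; J and T share the same y with |JT| = 59.7 and T in +x, so T = (59.7, 0). JU runs at 67.9° with |JU| = 26.0, so U = (9.782, 24.09). R is determined by |UR| = 31.9 and |RT| = 56.6 together: it lies at the intersection of circle(U, 31.9) and circle(T, 56.6). With |UT| = 55.43, the foot of the radical line on UT is 7.994 from U and the perpendicular offset is √(31.9² − 7.994²) = 30.88. Taking the right-of-UT solution: R = (3.559, -7.198).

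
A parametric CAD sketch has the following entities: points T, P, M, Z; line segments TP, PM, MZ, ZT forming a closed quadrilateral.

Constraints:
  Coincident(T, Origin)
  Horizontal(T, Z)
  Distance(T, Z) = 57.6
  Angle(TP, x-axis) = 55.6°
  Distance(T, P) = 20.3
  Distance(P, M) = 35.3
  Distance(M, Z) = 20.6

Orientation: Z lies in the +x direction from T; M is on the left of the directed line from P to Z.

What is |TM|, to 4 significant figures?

49.93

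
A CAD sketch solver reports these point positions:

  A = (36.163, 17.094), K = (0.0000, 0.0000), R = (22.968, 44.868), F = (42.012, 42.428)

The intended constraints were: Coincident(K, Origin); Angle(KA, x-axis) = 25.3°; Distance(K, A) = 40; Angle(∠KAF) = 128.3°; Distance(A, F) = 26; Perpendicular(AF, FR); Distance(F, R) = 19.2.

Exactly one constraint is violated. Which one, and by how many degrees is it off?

Perpendicular(AF, FR) — off by 5.70°.

K = (0.00, 0.00) ✓; KA at 25.30° ✓; |KA| = 40.00 ✓; ∠KAF = 128.3° ✓; |AF| = 26.00 ✓; ∠(AF, FR) = 95.70° ✗; |FR| = 19.20 ✓.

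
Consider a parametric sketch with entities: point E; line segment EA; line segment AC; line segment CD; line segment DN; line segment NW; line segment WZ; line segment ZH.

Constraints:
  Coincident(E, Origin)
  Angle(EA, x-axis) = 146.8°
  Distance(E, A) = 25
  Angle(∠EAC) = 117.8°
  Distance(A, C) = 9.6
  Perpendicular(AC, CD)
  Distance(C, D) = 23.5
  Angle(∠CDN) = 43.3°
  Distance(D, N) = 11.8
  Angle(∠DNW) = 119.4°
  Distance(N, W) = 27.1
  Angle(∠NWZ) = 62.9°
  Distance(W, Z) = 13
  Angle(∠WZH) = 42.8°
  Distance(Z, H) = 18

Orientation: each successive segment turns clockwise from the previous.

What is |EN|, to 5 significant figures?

15.008

E is at the origin; EA runs at 146.8° with length 25.0, so A = (-20.919, 13.689). ∠EAC = 117.8° gives AC at 84.600° from the x-axis; with |AC| = 9.6, C = (-20.016, 23.246). AC ⟂ CD, so CD runs at -5.4000°; with |CD| = 23.5, D = (3.3800, 21.035). ∠CDN = 43.3° gives DN at -142.10° from the x-axis; with |DN| = 11.8, N = (-5.9312, 13.786). Then |EN| = |N − E| = 15.008.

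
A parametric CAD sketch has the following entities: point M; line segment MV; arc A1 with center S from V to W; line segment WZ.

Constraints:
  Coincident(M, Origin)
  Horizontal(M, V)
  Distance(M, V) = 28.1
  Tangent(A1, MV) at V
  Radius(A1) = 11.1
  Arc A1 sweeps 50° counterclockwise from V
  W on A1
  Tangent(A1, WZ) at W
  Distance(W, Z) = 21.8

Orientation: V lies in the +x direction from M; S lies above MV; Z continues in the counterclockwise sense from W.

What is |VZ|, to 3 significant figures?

30.6

On A1, V sits at bearing -90° from S; a 50° counterclockwise sweep puts W at bearing -40°, so W = S + 11.1·(cos -40°, sin -40°) = (36.6, 3.97). Since A1 is tangent to WZ there, SW ⟂ WZ, so WZ runs along (−sin -40°, cos -40°); with |WZ| = 21.8, Z = (50.6, 20.7). Then |VZ| = |Z − V| = 30.6.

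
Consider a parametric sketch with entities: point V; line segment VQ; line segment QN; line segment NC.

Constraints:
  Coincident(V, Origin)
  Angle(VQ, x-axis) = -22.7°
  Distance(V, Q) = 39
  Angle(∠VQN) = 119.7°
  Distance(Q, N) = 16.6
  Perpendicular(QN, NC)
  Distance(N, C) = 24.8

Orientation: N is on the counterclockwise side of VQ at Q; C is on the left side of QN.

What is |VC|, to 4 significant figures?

37.05

V is at the origin; VQ runs at -22.7° with length 39.0, so Q = 39.0·(cos -22.7°, sin -22.7°) = (35.98, -15.05). ∠VQN = 119.7°, so QN runs at -22.7° + (180° − 119.7°) = 37.60° from the x-axis; with |QN| = 16.6, N = Q + 16.6·(cos 37.60°, sin 37.60°) = (49.13, -4.922). The perpendicularity gives NC at right angles to QN; with |NC| = 24.8 on the left of QN, C = N + 24.8·(-0.6101, 0.7923) = (34.00, 14.73). Then |VC| = |C − V| = 37.05.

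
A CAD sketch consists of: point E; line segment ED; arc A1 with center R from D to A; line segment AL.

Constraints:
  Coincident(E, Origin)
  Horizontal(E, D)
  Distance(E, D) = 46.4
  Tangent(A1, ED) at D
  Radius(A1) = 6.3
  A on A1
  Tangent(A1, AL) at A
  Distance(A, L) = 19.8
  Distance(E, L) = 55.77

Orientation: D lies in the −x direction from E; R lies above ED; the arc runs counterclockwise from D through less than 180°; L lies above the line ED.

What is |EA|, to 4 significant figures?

41.62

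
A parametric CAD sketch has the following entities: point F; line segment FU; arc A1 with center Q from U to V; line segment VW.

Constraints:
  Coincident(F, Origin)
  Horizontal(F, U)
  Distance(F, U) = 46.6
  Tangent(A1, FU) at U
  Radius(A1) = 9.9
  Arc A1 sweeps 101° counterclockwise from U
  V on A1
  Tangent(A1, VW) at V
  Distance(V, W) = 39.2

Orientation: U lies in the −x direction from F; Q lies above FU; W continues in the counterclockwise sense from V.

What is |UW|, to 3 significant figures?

50.3

F is at the origin; F and U share the same y with |FU| = 46.6 and U on the −x side, so U = (-46.6, 0.00). The tangent condition forces QU to be normal to FU, so Q = U + (0, 9.9) = (-46.6, 9.90). On A1, U sits at bearing -90° from Q; a 101° counterclockwise sweep puts V at bearing 11°, so V = Q + 9.9·(cos 11°, sin 11°) = (-36.9, 11.8). Since A1 is tangent to VW there, QV ⟂ VW, so VW runs along (−sin 11°, cos 11°); with |VW| = 39.2, W = (-44.4, 50.3). Then |UW| = |W − U| = 50.3.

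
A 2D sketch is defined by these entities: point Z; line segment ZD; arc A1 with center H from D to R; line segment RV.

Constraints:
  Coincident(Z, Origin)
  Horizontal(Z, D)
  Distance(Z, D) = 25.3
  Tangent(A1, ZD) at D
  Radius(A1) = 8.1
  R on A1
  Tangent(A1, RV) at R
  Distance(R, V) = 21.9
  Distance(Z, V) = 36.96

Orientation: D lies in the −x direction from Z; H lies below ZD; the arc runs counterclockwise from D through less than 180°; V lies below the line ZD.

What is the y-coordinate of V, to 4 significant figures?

-30.90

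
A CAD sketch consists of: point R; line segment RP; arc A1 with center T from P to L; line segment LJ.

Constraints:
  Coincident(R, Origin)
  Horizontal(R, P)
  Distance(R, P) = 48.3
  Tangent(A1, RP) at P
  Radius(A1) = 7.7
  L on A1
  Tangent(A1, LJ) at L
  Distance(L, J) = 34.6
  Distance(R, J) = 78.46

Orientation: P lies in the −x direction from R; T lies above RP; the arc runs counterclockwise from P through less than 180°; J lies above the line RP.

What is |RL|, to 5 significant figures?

45.409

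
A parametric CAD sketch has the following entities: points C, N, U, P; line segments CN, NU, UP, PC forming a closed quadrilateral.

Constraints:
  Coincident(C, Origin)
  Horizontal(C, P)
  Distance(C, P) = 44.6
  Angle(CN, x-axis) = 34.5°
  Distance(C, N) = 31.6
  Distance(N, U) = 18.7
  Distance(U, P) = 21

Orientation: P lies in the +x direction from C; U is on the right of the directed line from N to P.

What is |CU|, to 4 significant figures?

23.62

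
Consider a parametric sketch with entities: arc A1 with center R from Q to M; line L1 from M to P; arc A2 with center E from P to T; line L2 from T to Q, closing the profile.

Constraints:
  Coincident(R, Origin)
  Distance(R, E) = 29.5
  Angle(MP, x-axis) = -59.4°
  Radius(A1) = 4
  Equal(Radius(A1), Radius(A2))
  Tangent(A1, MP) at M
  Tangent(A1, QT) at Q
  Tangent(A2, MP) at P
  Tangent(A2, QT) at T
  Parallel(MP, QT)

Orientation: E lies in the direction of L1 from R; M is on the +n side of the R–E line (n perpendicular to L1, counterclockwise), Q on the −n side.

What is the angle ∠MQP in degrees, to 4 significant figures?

74.83°

The slot axis is L1's direction at -59.4°, so u = (cos -59.4°, sin -59.4°) = (0.5090, -0.8607) and n = (−sin -59.4°, cos -59.4°) = (0.8607, 0.5090). R is at the origin and E lies 29.5 along u from R, so E = 29.5·u = (15.02, -25.39). Tangency of A1 to both parallel lines with radius 4.0 puts M and Q at R ± 4.0·n: M = (3.443, 2.036), Q = (-3.443, -2.036). Equal radii place P and T the same way about E: P = E + 4.0·n = (18.46, -23.36), T = E − 4.0·n = (11.57, -27.43). Then cos ∠MQP = QM·QP / (|QM||QP|), giving 74.83°.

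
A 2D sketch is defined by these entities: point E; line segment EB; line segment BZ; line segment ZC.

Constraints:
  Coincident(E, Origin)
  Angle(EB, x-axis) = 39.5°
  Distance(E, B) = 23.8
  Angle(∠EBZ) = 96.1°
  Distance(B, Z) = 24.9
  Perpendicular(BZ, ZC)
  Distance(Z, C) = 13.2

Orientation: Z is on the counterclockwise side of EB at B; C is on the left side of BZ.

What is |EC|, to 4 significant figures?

29.36

E is at the origin; EB runs at 39.5° with length 23.8, so B = 23.8·(cos 39.5°, sin 39.5°) = (18.36, 15.14). ∠EBZ = 96.1°, so BZ runs at 39.5° + (180° − 96.1°) = 123.4° from the x-axis; with |BZ| = 24.9, Z = B + 24.9·(cos 123.4°, sin 123.4°) = (4.658, 35.93). BZ is perpendicular to ZC; with |ZC| = 13.2 on the left of BZ, C = Z + 13.2·(-0.8348, -0.5505) = (-6.362, 28.66). Then |EC| = |C − E| = 29.36.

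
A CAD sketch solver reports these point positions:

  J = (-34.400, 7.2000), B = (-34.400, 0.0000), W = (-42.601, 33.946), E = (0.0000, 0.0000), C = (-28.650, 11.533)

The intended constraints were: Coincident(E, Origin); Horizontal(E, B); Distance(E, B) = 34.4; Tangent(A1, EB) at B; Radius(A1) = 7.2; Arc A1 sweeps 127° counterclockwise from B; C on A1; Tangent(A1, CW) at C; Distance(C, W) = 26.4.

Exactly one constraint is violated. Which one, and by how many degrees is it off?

Tangent(A1, CW) at C — off by 5.10°.

E = (0.00, 0.00) ✓; E.y = 0.00, B.y = 0.00 ✓; |EB| = 34.40 ✓; ∠(JB, BE) = 90.00° ✓; |JB| = 7.200 ✓; bearing(J→C) − bearing(J→B) = 127.0° ✓; |JC| = 7.200 ✓; ∠(JC, CW) = 95.10° ✗; |CW| = 26.40 ✓.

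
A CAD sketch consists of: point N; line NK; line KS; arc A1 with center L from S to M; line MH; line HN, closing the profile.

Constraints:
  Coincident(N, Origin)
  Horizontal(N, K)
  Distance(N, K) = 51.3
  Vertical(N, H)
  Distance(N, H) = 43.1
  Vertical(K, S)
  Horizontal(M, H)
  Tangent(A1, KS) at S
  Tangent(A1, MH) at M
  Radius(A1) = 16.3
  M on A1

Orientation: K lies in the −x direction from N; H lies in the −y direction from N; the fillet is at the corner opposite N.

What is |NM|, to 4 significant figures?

55.52

N is at the origin; NK is horizontal with |NK| = 51.3 and K on the −x side, so K = (-51.30, 0.000). N and H share the same x with |NH| = 43.1 and H on the −y side, so H = (0.000, -43.10). The virtual corner opposite N is at (-51.30, -43.10). A1 meets KS tangentially, so LS is at right angles to KS and A1 meets MH tangentially, so LM is at right angles to MH, with radius 16.3, so the center L sits 16.3 in from both sides at L = (-35.00, -26.80). That places the tangent points at S = (-51.30, -26.80) on KS and M = (-35.00, -43.10) on MH. Then |NM| = |M − N| = 55.52.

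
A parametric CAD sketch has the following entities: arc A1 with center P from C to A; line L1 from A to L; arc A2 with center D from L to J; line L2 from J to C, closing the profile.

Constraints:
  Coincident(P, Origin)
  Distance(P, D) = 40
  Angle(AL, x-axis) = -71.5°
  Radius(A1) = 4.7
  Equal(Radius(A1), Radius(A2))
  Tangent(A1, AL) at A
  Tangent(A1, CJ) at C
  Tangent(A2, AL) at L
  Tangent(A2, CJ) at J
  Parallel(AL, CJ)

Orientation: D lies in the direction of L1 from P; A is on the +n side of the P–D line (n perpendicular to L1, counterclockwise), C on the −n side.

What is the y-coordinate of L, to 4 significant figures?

-36.44

The slot axis is L1's direction at -71.5°, so u = (cos -71.5°, sin -71.5°) = (0.3173, -0.9483) and n = (−sin -71.5°, cos -71.5°) = (0.9483, 0.3173). P is at the origin and D lies 40.0 along u from P, so D = 40.0·u = (12.69, -37.93). Tangency of A1 to both parallel lines with radius 4.7 puts A and C at P ± 4.7·n: A = (4.457, 1.491), C = (-4.457, -1.491). Equal radii place L and J the same way about D: L = D + 4.7·n = (17.15, -36.44), J = D − 4.7·n = (8.235, -39.42). So L.y = -36.44.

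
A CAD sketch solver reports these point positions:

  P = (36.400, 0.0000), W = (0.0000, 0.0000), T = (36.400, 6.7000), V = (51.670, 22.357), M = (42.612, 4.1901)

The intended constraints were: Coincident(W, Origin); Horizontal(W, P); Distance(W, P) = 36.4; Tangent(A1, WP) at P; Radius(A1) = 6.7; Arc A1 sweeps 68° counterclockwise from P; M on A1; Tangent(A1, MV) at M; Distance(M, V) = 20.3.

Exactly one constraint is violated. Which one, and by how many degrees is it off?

Tangent(A1, MV) at M — off by 4.50°.

W = (0.00, 0.00) ✓; W.y = 0.00, P.y = 0.00 ✓; |WP| = 36.40 ✓; ∠(TP, PW) = 90.00° ✓; |TP| = 6.700 ✓; bearing(T→M) − bearing(T→P) = 68.00° ✓; |TM| = 6.700 ✓; ∠(TM, MV) = 94.50° ✗; |MV| = 20.30 ✓.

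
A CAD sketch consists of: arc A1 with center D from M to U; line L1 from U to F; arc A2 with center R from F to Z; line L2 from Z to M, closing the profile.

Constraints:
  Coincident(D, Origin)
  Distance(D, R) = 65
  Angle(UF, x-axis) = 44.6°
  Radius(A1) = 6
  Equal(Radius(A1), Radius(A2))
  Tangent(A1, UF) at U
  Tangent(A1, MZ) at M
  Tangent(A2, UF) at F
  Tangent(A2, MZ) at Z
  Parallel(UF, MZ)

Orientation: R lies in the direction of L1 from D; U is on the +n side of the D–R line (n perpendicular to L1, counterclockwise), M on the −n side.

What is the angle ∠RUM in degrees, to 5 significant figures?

84.726°

The slot axis is L1's direction at 44.6°, so u = (cos 44.6°, sin 44.6°) = (0.71203, 0.70215) and n = (−sin 44.6°, cos 44.6°) = (-0.70215, 0.71203). D is at the origin and R lies 65.0 along u from D, so R = 65.0·u = (46.282, 45.640). Tangency of A1 to both parallel lines with radius 6.0 puts U and M at D ± 6.0·n: U = (-4.2129, 4.2722), M = (4.2129, -4.2722). Then cos ∠RUM = UR·UM / (|UR||UM|), giving 84.726°.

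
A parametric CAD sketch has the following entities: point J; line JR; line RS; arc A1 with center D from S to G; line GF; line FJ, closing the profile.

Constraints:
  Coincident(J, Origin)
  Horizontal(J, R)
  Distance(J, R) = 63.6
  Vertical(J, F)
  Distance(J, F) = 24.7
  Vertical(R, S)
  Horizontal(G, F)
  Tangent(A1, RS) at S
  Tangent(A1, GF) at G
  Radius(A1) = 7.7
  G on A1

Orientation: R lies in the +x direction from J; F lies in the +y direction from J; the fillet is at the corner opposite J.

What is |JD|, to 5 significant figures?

58.428

J is at the origin; JR is horizontal with |JR| = 63.6 and R on the +x side, so R = (63.600, 0.0000). JF is vertical with |JF| = 24.7 and F on the +y side, so F = (0.0000, 24.700). The virtual corner opposite J is at (63.600, 24.700). Tangency of A1 to RS means the radius DS is perpendicular to RS and A1 meets GF tangentially, so DG is at right angles to GF, with radius 7.7, so the center D sits 7.7 in from both sides at D = (55.900, 17.000). Then |JD| = |D − J| = 58.428.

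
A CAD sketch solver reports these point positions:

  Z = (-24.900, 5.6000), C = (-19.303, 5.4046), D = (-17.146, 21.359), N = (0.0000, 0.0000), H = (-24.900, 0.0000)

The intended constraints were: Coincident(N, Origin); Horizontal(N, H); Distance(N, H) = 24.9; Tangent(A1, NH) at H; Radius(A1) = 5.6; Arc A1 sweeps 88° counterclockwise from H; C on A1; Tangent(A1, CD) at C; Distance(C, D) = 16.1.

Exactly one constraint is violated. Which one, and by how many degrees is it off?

Tangent(A1, CD) at C — off by 5.70°.

N = (0.00, 0.00) ✓; N.y = 0.00, H.y = 0.00 ✓; |NH| = 24.90 ✓; ∠(ZH, HN) = 90.00° ✓; |ZH| = 5.600 ✓; bearing(Z→C) − bearing(Z→H) = 88.00° ✓; |ZC| = 5.600 ✓; ∠(ZC, CD) = 95.70° ✗; |CD| = 16.10 ✓.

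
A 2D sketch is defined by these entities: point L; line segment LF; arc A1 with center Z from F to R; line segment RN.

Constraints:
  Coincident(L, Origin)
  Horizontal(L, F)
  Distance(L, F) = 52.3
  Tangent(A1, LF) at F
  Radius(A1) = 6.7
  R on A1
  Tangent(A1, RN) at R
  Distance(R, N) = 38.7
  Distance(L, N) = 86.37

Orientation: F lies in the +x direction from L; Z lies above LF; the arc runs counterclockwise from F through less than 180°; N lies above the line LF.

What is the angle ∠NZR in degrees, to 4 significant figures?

80.18°

L is at the origin; LF is horizontal with |LF| = 52.3 and F on the +x side, so F = (52.30, 0.000). The tangent condition forces ZF to be normal to LF, so Z = F + (0, 6.7) = (52.30, 6.700). Since ZR ⟂ RN (tangency), |ZN| = √(6.7² + 38.7²) = 39.28 regardless of where R sits on A1. So N lies on both circle(L, 86.37) and circle(Z, 39.28); the above-LF intersection is N = (78.55, 35.92). R is the foot of the tangent from N: R = (57.97, 3.138).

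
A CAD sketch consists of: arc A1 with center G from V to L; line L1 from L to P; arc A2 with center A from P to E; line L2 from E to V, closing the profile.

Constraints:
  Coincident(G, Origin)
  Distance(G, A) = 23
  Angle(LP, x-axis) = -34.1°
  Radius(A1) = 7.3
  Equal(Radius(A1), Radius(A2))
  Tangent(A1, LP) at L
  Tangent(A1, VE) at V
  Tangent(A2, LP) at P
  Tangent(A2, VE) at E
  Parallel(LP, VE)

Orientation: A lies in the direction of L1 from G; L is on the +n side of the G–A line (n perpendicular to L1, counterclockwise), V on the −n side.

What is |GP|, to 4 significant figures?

24.13

Tangency of A1 to both parallel lines with radius 7.3 puts L and V at G ± 7.3·n: L = (4.093, 6.045), V = (-4.093, -6.045). Equal radii place P and E the same way about A: P = A + 7.3·n = (23.14, -6.850), E = A − 7.3·n = (14.95, -18.94). Then |GP| = |P − G| = 24.13.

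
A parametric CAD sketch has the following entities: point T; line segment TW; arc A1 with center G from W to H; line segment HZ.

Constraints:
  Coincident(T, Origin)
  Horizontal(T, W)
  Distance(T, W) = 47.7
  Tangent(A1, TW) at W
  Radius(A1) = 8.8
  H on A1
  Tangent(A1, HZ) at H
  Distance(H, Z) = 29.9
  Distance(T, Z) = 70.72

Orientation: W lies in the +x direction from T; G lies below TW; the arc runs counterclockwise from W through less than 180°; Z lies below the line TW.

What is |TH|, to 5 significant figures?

43.387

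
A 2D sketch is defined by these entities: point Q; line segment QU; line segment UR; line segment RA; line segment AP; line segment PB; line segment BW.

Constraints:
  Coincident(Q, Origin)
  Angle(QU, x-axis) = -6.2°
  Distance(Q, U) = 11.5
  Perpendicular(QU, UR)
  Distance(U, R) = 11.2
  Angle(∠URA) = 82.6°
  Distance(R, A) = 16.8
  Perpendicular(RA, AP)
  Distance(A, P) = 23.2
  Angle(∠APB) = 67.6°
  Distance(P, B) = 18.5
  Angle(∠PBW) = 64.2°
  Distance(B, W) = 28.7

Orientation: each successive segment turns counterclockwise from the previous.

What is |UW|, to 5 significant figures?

24.176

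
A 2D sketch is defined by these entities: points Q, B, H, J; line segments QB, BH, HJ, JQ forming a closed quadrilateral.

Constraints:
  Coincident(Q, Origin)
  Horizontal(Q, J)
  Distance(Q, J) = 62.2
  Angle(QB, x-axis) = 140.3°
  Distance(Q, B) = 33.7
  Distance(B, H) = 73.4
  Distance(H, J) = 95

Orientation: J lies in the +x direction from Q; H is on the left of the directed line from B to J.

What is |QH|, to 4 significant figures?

83.80

Checks: Q.y = 0.00, J.y = 0.00 ✓; |BH| = 73.40 ✓; |HJ| = 95.00 ✓.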